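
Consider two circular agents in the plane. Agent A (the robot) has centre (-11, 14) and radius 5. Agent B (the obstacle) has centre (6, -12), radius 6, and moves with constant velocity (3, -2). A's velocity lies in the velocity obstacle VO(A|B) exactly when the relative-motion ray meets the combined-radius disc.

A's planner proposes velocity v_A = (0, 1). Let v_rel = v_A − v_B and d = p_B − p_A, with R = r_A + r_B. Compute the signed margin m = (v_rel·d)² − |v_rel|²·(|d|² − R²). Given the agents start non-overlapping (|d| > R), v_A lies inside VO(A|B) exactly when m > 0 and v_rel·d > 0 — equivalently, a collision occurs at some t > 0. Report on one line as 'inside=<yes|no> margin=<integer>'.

d = (17, -26),  |d|² = 965;  R = 5+6 = 11,  c = 965−11² = 844
v_rel = (-3, 3),  |v_rel|² = 18;  v_rel·d = (-3)·(17) + (3)·(-26) = -129
18·t² + 258·t + 844 = 0  ⇒  m = (-129)² − 18·844 = 1449
m = 1449 > 0,  v_rel·d = -129 < 0  ⇒  outside

inside=no margin=1449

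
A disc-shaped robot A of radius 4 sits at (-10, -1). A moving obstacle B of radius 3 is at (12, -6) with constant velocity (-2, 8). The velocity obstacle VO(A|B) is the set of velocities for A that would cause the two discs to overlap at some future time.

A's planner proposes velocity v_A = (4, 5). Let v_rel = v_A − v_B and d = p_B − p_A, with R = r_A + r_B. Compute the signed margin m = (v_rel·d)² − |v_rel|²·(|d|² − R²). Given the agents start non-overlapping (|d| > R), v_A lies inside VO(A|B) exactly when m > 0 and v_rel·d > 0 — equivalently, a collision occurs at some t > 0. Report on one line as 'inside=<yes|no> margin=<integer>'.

d = (22, -5),  |d|² = 509;  R = 4+3 = 7,  c = 509−7² = 460
v_rel = (6, -3),  |v_rel|² = 45;  v_rel·d = (6)·(22) + (-3)·(-5) = 147
45·t² − 294·t + 460 = 0  ⇒  m = 147² − 45·460 = 909
m = 909 > 0,  v_rel·d = 147 > 0  ⇒  inside

inside=yes margin=909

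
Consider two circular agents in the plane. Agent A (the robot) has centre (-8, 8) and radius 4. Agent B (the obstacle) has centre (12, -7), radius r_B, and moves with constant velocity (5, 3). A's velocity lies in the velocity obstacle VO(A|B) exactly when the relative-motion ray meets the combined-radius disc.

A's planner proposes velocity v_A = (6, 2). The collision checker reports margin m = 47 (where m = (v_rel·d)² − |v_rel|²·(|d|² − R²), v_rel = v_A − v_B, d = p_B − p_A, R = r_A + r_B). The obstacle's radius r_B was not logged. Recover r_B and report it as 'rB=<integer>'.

m = 47
d = (20, -15);  v_rel = (1, -1),  |v_rel|² = 2
v_rel×d = (1)·(-15) − (-1)·(20) = 5
since m = R²·2 − 5²:  R² = (25 + 47) / 2 = 36
R = √36 = 6  ⇒  r_B = 6 − 4 = 2

rB=2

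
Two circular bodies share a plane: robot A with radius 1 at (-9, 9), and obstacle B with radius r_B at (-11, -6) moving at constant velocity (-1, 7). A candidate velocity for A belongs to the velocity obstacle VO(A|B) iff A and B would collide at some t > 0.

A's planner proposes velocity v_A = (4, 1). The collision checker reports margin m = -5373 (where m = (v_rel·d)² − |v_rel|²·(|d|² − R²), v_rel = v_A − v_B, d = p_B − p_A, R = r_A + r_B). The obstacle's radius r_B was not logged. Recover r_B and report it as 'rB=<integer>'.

m = -5373
d = (-2, -15);  v_rel = (5, -6),  |v_rel|² = 61
v_rel×d = (5)·(-15) − (-6)·(-2) = -87
since m = R²·61 − (-87)²:  R² = (7569 + -5373) / 61 = 36
R = √36 = 6  ⇒  r_B = 6 − 1 = 5

rB=5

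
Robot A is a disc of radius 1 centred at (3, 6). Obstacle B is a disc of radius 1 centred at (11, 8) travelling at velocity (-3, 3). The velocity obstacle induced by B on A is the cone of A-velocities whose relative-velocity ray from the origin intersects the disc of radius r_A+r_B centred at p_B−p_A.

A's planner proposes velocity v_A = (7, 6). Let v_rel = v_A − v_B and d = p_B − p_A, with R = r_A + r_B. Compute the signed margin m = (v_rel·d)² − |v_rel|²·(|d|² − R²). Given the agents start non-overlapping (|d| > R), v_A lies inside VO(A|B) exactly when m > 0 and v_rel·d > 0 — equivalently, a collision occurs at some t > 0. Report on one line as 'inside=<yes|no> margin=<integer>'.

d = (8, 2),  |d|² = 68;  R = 1+1 = 2,  c = 68−2² = 64
v_rel = (10, 3),  |v_rel|² = 109;  v_rel·d = (10)·(8) + (3)·(2) = 86
109·t² − 172·t + 64 = 0  ⇒  m = 86² − 109·64 = 420
m = 420 > 0,  v_rel·d = 86 > 0  ⇒  inside

inside=yes margin=420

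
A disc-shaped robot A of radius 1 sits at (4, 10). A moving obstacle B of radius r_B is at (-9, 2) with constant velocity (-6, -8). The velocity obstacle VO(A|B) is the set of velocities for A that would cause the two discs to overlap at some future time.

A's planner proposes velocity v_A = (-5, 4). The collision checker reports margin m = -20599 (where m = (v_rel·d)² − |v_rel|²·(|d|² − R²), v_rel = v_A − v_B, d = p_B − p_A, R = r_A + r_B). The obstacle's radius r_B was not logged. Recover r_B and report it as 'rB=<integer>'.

m = -20599
d = (-13, -8);  v_rel = (1, 12),  |v_rel|² = 145
v_rel×d = (1)·(-8) − (12)·(-13) = 148
since m = R²·145 − 148²:  R² = (21904 + -20599) / 145 = 9
R = √9 = 3  ⇒  r_B = 3 − 1 = 2

rB=2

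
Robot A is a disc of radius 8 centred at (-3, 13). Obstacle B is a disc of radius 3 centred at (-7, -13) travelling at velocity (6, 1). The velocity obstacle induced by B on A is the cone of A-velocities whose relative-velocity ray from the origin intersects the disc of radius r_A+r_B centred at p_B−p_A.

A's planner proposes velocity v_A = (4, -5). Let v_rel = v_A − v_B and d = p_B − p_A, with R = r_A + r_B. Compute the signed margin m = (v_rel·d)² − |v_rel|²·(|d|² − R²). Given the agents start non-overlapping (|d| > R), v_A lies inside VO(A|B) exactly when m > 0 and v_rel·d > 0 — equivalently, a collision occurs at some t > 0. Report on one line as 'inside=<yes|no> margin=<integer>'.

d = (-4, -26),  |d|² = 692;  R = 8+3 = 11,  c = 692−11² = 571
v_rel = (-2, -6),  |v_rel|² = 40;  v_rel·d = (-2)·(-4) + (-6)·(-26) = 164
40·t² − 328·t + 571 = 0  ⇒  m = 164² − 40·571 = 4056
m = 4056 > 0,  v_rel·d = 164 > 0  ⇒  inside

inside=yes margin=4056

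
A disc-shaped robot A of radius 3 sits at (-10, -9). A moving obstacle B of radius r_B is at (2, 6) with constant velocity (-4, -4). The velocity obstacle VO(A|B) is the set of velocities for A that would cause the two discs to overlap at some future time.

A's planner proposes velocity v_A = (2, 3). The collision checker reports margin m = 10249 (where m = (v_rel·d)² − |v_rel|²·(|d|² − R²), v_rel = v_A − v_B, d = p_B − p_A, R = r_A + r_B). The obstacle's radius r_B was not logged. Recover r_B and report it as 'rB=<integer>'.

m = 10249
d = (12, 15);  v_rel = (6, 7),  |v_rel|² = 85
v_rel×d = (6)·(15) − (7)·(12) = 6
since m = R²·85 − 6²:  R² = (36 + 10249) / 85 = 121
R = √121 = 11  ⇒  r_B = 11 − 3 = 8

rB=8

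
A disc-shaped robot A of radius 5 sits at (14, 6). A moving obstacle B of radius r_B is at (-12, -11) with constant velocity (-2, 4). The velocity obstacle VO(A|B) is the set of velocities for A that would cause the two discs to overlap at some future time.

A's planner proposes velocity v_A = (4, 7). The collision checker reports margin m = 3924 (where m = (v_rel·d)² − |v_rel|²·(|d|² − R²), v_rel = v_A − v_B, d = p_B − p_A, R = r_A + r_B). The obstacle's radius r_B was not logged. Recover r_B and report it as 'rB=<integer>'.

m = 3924
d = (-26, -17);  v_rel = (6, 3),  |v_rel|² = 45
v_rel×d = (6)·(-17) − (3)·(-26) = -24
since m = R²·45 − (-24)²:  R² = (576 + 3924) / 45 = 100
R = √100 = 10  ⇒  r_B = 10 − 5 = 5

rB=5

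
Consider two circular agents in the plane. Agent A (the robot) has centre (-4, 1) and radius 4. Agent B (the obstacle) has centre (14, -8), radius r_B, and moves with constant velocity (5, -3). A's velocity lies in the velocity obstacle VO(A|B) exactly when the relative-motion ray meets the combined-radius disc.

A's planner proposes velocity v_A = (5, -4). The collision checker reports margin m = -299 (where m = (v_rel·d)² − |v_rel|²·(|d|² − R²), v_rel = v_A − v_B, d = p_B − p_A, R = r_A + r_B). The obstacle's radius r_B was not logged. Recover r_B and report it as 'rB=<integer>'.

m = -299
d = (18, -9);  v_rel = (0, -1),  |v_rel|² = 1
v_rel×d = (0)·(-9) − (-1)·(18) = 18
since m = R²·1 − 18²:  R² = (324 + -299) / 1 = 25
R = √25 = 5  ⇒  r_B = 5 − 4 = 1

rB=1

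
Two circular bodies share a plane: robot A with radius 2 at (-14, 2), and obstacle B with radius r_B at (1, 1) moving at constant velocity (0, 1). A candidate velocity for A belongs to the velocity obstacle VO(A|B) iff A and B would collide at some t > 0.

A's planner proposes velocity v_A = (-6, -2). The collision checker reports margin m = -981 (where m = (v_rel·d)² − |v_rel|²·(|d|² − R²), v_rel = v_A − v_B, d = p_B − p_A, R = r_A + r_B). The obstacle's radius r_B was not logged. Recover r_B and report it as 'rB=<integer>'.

m = -981
d = (15, -1);  v_rel = (-6, -3),  |v_rel|² = 45
v_rel×d = (-6)·(-1) − (-3)·(15) = 51
since m = R²·45 − 51²:  R² = (2601 + -981) / 45 = 36
R = √36 = 6  ⇒  r_B = 6 − 2 = 4

rB=4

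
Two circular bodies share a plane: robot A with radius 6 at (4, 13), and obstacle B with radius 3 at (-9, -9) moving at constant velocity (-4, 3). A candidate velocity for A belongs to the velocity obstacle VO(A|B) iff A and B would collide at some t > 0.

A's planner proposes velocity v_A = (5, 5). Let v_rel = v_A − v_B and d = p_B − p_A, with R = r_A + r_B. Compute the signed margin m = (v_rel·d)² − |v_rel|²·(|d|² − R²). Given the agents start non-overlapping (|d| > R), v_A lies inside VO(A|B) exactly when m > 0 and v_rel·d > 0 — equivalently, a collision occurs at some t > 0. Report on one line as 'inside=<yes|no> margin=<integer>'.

d = (-13, -22),  |d|² = 653;  R = 6+3 = 9,  c = 653−9² = 572
v_rel = (9, 2),  |v_rel|² = 85;  v_rel·d = (9)·(-13) + (2)·(-22) = -161
85·t² + 322·t + 572 = 0  ⇒  m = (-161)² − 85·572 = -22699
m = -22699 < 0,  v_rel·d = -161 < 0  ⇒  outside

inside=no margin=-22699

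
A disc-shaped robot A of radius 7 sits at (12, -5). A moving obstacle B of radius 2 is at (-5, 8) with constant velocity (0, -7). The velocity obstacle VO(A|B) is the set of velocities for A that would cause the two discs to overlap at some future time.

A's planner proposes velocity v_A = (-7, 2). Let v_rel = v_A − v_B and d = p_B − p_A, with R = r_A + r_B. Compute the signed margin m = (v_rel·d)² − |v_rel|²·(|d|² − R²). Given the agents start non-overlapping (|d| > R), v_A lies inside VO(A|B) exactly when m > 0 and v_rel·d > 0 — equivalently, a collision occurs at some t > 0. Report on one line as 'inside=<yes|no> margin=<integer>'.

d = (-17, 13),  |d|² = 458;  R = 7+2 = 9,  c = 458−9² = 377
v_rel = (-7, 9),  |v_rel|² = 130;  v_rel·d = (-7)·(-17) + (9)·(13) = 236
130·t² − 472·t + 377 = 0  ⇒  m = 236² − 130·377 = 6686
m = 6686 > 0,  v_rel·d = 236 > 0  ⇒  inside

inside=yes margin=6686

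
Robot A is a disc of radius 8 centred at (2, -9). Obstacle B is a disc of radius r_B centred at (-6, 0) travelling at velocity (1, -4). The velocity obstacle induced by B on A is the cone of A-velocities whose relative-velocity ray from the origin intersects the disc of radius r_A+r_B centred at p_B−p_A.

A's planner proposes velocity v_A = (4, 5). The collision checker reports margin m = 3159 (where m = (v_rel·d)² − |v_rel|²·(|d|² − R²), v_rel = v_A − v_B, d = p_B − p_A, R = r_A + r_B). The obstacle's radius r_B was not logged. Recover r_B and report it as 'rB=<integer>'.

m = 3159
d = (-8, 9);  v_rel = (3, 9),  |v_rel|² = 90
v_rel×d = (3)·(9) − (9)·(-8) = 99
since m = R²·90 − 99²:  R² = (9801 + 3159) / 90 = 144
R = √144 = 12  ⇒  r_B = 12 − 8 = 4

rB=4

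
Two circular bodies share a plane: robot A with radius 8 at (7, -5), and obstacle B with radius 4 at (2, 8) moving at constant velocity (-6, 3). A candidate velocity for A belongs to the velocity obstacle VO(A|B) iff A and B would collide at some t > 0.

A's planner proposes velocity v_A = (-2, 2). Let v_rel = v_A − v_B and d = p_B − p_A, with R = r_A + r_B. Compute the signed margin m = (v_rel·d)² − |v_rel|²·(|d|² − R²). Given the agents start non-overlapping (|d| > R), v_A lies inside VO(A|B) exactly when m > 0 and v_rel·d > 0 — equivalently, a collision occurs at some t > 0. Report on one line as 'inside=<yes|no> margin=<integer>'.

d = (-5, 13),  |d|² = 194;  R = 8+4 = 12,  c = 194−12² = 50
v_rel = (4, -1),  |v_rel|² = 17;  v_rel·d = (4)·(-5) + (-1)·(13) = -33
17·t² + 66·t + 50 = 0  ⇒  m = (-33)² − 17·50 = 239
m = 239 > 0,  v_rel·d = -33 < 0  ⇒  outside

inside=no margin=239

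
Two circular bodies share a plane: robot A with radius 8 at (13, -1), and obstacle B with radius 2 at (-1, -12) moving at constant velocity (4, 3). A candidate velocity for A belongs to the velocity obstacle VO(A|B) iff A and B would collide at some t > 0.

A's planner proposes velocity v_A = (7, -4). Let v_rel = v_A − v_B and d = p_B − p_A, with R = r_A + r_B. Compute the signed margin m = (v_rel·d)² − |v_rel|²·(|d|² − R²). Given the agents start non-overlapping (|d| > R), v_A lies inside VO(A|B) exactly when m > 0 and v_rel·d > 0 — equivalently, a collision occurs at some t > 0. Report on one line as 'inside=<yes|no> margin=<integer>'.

d = (-14, -11),  |d|² = 317;  R = 8+2 = 10,  c = 317−10² = 217
v_rel = (3, -7),  |v_rel|² = 58;  v_rel·d = (3)·(-14) + (-7)·(-11) = 35
58·t² − 70·t + 217 = 0  ⇒  m = 35² − 58·217 = -11361
m = -11361 < 0,  v_rel·d = 35 > 0  ⇒  outside

inside=no margin=-11361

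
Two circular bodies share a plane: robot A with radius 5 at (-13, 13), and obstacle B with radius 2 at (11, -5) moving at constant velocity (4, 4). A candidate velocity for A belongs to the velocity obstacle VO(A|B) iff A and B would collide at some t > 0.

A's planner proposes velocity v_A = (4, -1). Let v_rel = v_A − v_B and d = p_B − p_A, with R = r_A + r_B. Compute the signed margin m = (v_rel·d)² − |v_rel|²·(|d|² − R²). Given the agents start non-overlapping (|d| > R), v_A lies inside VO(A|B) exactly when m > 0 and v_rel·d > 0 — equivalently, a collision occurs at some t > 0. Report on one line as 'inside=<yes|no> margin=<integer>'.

d = (24, -18),  |d|² = 900;  R = 5+2 = 7,  c = 900−7² = 851
v_rel = (0, -5),  |v_rel|² = 25;  v_rel·d = (0)·(24) + (-5)·(-18) = 90
25·t² − 180·t + 851 = 0  ⇒  m = 90² − 25·851 = -13175
m = -13175 < 0,  v_rel·d = 90 > 0  ⇒  outside

inside=no margin=-13175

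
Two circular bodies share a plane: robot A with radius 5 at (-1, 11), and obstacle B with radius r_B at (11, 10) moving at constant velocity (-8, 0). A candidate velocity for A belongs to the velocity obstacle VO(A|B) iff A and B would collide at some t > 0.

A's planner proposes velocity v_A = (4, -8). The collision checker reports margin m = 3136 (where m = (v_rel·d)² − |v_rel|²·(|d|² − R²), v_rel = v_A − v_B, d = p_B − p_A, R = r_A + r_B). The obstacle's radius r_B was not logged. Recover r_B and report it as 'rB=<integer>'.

m = 3136
d = (12, -1);  v_rel = (12, -8),  |v_rel|² = 208
v_rel×d = (12)·(-1) − (-8)·(12) = 84
since m = R²·208 − 84²:  R² = (7056 + 3136) / 208 = 49
R = √49 = 7  ⇒  r_B = 7 − 5 = 2

rB=2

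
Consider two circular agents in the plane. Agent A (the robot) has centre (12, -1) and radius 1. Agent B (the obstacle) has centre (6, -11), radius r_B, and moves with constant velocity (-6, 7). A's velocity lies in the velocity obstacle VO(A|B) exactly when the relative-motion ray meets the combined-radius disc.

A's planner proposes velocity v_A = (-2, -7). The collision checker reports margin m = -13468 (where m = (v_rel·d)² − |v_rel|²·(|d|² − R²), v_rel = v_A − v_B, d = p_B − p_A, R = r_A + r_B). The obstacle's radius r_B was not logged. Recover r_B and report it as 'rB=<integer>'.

m = -13468
d = (-6, -10);  v_rel = (4, -14),  |v_rel|² = 212
v_rel×d = (4)·(-10) − (-14)·(-6) = -124
since m = R²·212 − (-124)²:  R² = (15376 + -13468) / 212 = 9
R = √9 = 3  ⇒  r_B = 3 − 1 = 2

rB=2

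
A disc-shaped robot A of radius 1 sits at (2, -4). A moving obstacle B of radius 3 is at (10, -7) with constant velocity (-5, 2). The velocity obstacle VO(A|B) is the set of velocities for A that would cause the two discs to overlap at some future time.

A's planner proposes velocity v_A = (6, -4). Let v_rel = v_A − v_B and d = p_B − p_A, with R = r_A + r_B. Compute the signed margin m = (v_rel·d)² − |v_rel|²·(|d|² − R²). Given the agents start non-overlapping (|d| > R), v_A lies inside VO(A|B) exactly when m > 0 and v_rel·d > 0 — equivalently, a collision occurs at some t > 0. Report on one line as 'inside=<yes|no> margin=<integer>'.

d = (8, -3),  |d|² = 73;  R = 1+3 = 4,  c = 73−4² = 57
v_rel = (11, -6),  |v_rel|² = 157;  v_rel·d = (11)·(8) + (-6)·(-3) = 106
157·t² − 212·t + 57 = 0  ⇒  m = 106² − 157·57 = 2287
m = 2287 > 0,  v_rel·d = 106 > 0  ⇒  inside

inside=yes margin=2287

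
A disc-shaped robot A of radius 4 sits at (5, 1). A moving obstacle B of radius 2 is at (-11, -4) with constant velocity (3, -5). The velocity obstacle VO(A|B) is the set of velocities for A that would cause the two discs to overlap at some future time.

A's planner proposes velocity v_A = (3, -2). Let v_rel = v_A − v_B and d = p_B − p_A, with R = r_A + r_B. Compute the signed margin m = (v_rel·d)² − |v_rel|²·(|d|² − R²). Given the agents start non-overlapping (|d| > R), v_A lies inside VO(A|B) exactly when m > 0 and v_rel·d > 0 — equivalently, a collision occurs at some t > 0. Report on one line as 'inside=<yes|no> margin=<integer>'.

d = (-16, -5),  |d|² = 281;  R = 4+2 = 6,  c = 281−6² = 245
v_rel = (0, 3),  |v_rel|² = 9;  v_rel·d = (0)·(-16) + (3)·(-5) = -15
9·t² + 30·t + 245 = 0  ⇒  m = (-15)² − 9·245 = -1980
m = -1980 < 0,  v_rel·d = -15 < 0  ⇒  outside

inside=no margin=-1980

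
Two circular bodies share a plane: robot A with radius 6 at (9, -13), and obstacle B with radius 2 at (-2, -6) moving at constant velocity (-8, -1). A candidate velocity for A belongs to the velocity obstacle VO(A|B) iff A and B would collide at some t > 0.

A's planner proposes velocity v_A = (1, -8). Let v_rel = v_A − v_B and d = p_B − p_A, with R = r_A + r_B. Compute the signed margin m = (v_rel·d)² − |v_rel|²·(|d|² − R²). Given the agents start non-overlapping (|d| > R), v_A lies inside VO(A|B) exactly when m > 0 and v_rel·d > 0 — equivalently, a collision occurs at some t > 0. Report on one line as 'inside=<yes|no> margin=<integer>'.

d = (-11, 7),  |d|² = 170;  R = 6+2 = 8,  c = 170−8² = 106
v_rel = (9, -7),  |v_rel|² = 130;  v_rel·d = (9)·(-11) + (-7)·(7) = -148
130·t² + 296·t + 106 = 0  ⇒  m = (-148)² − 130·106 = 8124
m = 8124 > 0,  v_rel·d = -148 < 0  ⇒  outside

inside=no margin=8124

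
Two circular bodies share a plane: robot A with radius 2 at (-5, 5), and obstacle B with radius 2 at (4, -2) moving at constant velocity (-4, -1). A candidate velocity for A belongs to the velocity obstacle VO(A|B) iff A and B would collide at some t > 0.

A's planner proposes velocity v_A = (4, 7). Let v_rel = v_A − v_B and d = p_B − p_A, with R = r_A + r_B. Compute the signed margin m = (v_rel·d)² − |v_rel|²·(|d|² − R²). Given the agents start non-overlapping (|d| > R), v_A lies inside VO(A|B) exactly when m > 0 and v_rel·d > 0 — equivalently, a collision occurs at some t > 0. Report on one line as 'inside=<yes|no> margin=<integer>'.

d = (9, -7),  |d|² = 130;  R = 2+2 = 4,  c = 130−4² = 114
v_rel = (8, 8),  |v_rel|² = 128;  v_rel·d = (8)·(9) + (8)·(-7) = 16
128·t² − 32·t + 114 = 0  ⇒  m = 16² − 128·114 = -14336
m = -14336 < 0,  v_rel·d = 16 > 0  ⇒  outside

inside=no margin=-14336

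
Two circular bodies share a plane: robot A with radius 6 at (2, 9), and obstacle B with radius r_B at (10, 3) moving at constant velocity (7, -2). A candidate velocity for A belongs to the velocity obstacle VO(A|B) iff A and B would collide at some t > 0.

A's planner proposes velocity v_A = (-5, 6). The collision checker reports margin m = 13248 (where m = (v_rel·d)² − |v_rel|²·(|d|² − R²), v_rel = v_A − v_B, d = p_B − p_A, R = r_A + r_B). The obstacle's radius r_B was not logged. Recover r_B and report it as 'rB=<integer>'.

m = 13248
d = (8, -6);  v_rel = (-12, 8),  |v_rel|² = 208
v_rel×d = (-12)·(-6) − (8)·(8) = 8
since m = R²·208 − 8²:  R² = (64 + 13248) / 208 = 64
R = √64 = 8  ⇒  r_B = 8 − 6 = 2

rB=2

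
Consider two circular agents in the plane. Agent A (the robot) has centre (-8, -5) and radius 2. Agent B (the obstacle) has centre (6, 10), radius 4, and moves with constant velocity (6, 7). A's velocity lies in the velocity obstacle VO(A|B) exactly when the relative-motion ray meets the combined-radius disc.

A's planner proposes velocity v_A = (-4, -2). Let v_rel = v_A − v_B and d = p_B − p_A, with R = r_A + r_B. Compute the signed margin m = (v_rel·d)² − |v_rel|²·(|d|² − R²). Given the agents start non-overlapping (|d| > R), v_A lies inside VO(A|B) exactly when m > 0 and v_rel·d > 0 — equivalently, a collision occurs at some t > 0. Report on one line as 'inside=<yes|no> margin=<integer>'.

d = (14, 15),  |d|² = 421;  R = 2+4 = 6,  c = 421−6² = 385
v_rel = (-10, -9),  |v_rel|² = 181;  v_rel·d = (-10)·(14) + (-9)·(15) = -275
181·t² + 550·t + 385 = 0  ⇒  m = (-275)² − 181·385 = 5940
m = 5940 > 0,  v_rel·d = -275 < 0  ⇒  outside

inside=no margin=5940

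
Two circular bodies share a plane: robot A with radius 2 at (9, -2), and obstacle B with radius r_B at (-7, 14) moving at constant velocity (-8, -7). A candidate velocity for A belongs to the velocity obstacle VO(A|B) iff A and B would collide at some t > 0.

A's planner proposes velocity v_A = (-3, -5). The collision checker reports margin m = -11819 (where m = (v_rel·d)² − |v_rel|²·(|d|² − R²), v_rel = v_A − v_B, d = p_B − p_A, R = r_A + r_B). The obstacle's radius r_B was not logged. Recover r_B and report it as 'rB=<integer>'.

m = -11819
d = (-16, 16);  v_rel = (5, 2),  |v_rel|² = 29
v_rel×d = (5)·(16) − (2)·(-16) = 112
since m = R²·29 − 112²:  R² = (12544 + -11819) / 29 = 25
R = √25 = 5  ⇒  r_B = 5 − 2 = 3

rB=3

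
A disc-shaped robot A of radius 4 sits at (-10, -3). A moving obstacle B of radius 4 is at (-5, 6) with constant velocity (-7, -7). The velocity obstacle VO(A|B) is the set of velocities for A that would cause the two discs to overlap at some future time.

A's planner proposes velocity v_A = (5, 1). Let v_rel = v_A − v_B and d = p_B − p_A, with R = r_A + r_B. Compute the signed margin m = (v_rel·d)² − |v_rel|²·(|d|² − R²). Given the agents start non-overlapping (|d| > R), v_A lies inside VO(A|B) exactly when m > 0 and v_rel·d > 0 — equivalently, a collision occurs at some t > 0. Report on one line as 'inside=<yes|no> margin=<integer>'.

d = (5, 9),  |d|² = 106;  R = 4+4 = 8,  c = 106−8² = 42
v_rel = (12, 8),  |v_rel|² = 208;  v_rel·d = (12)·(5) + (8)·(9) = 132
208·t² − 264·t + 42 = 0  ⇒  m = 132² − 208·42 = 8688
m = 8688 > 0,  v_rel·d = 132 > 0  ⇒  inside

inside=yes margin=8688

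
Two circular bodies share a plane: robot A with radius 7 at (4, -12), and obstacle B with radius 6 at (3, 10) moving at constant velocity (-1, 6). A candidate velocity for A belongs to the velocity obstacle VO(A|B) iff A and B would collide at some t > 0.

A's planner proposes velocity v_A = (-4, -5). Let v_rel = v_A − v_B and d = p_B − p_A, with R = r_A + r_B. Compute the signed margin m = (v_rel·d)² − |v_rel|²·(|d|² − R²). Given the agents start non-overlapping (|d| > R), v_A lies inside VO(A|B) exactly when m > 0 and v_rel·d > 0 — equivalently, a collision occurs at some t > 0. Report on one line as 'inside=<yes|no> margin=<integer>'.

d = (-1, 22),  |d|² = 485;  R = 7+6 = 13,  c = 485−13² = 316
v_rel = (-3, -11),  |v_rel|² = 130;  v_rel·d = (-3)·(-1) + (-11)·(22) = -239
130·t² + 478·t + 316 = 0  ⇒  m = (-239)² − 130·316 = 16041
m = 16041 > 0,  v_rel·d = -239 < 0  ⇒  outside

inside=no margin=16041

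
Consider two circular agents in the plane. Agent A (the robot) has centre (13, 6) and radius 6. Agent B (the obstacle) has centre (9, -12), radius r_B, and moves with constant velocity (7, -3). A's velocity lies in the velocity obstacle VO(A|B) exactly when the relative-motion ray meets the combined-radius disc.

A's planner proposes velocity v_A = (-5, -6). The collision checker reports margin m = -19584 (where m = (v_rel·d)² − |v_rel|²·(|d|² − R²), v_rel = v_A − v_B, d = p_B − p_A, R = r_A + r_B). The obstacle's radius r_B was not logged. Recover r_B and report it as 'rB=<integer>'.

m = -19584
d = (-4, -18);  v_rel = (-12, -3),  |v_rel|² = 153
v_rel×d = (-12)·(-18) − (-3)·(-4) = 204
since m = R²·153 − 204²:  R² = (41616 + -19584) / 153 = 144
R = √144 = 12  ⇒  r_B = 12 − 6 = 6

rB=6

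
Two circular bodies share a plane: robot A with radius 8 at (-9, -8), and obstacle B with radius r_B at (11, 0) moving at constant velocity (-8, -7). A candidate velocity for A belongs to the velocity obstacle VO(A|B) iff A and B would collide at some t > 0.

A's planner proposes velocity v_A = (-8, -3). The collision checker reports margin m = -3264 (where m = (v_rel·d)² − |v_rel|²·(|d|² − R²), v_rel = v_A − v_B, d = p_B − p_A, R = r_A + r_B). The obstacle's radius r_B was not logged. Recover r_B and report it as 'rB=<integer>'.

m = -3264
d = (20, 8);  v_rel = (0, 4),  |v_rel|² = 16
v_rel×d = (0)·(8) − (4)·(20) = -80
since m = R²·16 − (-80)²:  R² = (6400 + -3264) / 16 = 196
R = √196 = 14  ⇒  r_B = 14 − 8 = 6

rB=6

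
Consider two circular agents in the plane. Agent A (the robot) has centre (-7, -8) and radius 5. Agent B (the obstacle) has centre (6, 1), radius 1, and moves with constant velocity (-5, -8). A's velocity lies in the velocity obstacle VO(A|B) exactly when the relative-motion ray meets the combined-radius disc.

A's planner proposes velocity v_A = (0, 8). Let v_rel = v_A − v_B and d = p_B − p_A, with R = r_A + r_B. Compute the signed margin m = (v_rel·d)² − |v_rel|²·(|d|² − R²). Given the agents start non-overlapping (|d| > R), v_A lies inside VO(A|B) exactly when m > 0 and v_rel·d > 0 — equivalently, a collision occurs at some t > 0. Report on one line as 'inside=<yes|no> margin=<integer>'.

d = (13, 9),  |d|² = 250;  R = 5+1 = 6,  c = 250−6² = 214
v_rel = (5, 16),  |v_rel|² = 281;  v_rel·d = (5)·(13) + (16)·(9) = 209
281·t² − 418·t + 214 = 0  ⇒  m = 209² − 281·214 = -16453
m = -16453 < 0,  v_rel·d = 209 > 0  ⇒  outside

inside=no margin=-16453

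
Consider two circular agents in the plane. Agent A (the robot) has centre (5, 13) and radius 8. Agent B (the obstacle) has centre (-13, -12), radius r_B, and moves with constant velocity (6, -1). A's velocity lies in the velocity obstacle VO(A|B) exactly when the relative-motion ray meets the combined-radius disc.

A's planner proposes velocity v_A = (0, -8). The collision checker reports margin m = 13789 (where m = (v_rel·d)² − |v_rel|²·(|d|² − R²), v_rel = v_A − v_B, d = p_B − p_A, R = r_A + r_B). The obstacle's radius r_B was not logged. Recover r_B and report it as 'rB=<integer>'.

m = 13789
d = (-18, -25);  v_rel = (-6, -7),  |v_rel|² = 85
v_rel×d = (-6)·(-25) − (-7)·(-18) = 24
since m = R²·85 − 24²:  R² = (576 + 13789) / 85 = 169
R = √169 = 13  ⇒  r_B = 13 − 8 = 5

rB=5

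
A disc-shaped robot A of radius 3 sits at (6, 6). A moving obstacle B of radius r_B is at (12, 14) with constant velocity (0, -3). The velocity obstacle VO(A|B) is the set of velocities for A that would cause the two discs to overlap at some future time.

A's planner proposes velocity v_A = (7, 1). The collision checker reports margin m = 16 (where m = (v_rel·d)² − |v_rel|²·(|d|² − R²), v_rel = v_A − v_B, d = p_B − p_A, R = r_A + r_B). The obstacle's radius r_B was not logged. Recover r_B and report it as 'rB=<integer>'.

m = 16
d = (6, 8);  v_rel = (7, 4),  |v_rel|² = 65
v_rel×d = (7)·(8) − (4)·(6) = 32
since m = R²·65 − 32²:  R² = (1024 + 16) / 65 = 16
R = √16 = 4  ⇒  r_B = 4 − 3 = 1

rB=1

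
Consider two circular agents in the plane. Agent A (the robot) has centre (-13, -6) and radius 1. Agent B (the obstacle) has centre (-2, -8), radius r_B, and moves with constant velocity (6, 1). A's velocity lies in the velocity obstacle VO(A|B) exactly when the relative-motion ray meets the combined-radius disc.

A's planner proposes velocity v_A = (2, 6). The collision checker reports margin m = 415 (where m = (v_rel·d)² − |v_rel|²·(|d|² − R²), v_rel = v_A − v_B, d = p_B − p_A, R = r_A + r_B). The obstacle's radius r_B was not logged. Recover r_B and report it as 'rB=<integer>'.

m = 415
d = (11, -2);  v_rel = (-4, 5),  |v_rel|² = 41
v_rel×d = (-4)·(-2) − (5)·(11) = -47
since m = R²·41 − (-47)²:  R² = (2209 + 415) / 41 = 64
R = √64 = 8  ⇒  r_B = 8 − 1 = 7

rB=7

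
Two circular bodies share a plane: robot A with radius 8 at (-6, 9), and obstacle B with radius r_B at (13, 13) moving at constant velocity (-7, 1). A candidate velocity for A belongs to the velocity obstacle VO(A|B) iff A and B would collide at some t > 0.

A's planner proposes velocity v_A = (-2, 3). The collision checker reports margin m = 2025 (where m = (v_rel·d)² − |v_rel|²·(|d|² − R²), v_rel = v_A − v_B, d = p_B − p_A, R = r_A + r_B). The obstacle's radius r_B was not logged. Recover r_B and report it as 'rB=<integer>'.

m = 2025
d = (19, 4);  v_rel = (5, 2),  |v_rel|² = 29
v_rel×d = (5)·(4) − (2)·(19) = -18
since m = R²·29 − (-18)²:  R² = (324 + 2025) / 29 = 81
R = √81 = 9  ⇒  r_B = 9 − 8 = 1

rB=1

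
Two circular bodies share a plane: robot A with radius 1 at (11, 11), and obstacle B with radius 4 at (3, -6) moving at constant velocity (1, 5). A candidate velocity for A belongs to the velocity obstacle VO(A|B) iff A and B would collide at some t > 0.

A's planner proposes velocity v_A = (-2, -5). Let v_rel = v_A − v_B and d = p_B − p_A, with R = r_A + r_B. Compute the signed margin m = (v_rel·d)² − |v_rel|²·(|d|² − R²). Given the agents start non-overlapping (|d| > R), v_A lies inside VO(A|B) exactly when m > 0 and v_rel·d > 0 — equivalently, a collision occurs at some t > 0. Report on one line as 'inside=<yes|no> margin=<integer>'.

d = (-8, -17),  |d|² = 353;  R = 1+4 = 5,  c = 353−5² = 328
v_rel = (-3, -10),  |v_rel|² = 109;  v_rel·d = (-3)·(-8) + (-10)·(-17) = 194
109·t² − 388·t + 328 = 0  ⇒  m = 194² − 109·328 = 1884
m = 1884 > 0,  v_rel·d = 194 > 0  ⇒  inside

inside=yes margin=1884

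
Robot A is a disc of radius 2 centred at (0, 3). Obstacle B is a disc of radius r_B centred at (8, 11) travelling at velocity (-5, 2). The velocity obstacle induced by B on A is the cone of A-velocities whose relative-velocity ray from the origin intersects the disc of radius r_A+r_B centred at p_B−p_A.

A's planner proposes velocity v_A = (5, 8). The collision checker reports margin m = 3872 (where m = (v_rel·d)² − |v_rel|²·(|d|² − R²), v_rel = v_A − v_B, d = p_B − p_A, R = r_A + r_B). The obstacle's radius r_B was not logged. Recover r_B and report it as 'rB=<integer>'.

m = 3872
d = (8, 8);  v_rel = (10, 6),  |v_rel|² = 136
v_rel×d = (10)·(8) − (6)·(8) = 32
since m = R²·136 − 32²:  R² = (1024 + 3872) / 136 = 36
R = √36 = 6  ⇒  r_B = 6 − 2 = 4

rB=4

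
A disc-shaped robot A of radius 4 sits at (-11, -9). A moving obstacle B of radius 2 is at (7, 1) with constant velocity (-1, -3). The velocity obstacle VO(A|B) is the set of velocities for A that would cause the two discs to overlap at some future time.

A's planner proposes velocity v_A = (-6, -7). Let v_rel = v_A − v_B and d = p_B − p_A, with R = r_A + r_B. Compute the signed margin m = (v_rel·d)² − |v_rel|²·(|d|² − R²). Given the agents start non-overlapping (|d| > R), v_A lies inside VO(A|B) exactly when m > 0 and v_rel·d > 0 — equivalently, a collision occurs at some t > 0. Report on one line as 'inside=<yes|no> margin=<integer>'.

d = (18, 10),  |d|² = 424;  R = 4+2 = 6,  c = 424−6² = 388
v_rel = (-5, -4),  |v_rel|² = 41;  v_rel·d = (-5)·(18) + (-4)·(10) = -130
41·t² + 260·t + 388 = 0  ⇒  m = (-130)² − 41·388 = 992
m = 992 > 0,  v_rel·d = -130 < 0  ⇒  outside

inside=no margin=992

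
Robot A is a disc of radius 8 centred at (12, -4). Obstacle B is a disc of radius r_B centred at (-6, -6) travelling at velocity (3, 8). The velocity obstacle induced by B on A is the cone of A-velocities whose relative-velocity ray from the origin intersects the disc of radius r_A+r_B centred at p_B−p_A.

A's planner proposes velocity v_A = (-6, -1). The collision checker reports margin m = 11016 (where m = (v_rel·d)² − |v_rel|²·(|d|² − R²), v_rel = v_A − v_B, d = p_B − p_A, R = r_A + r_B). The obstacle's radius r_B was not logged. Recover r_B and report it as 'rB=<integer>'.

m = 11016
d = (-18, -2);  v_rel = (-9, -9),  |v_rel|² = 162
v_rel×d = (-9)·(-2) − (-9)·(-18) = -144
since m = R²·162 − (-144)²:  R² = (20736 + 11016) / 162 = 196
R = √196 = 14  ⇒  r_B = 14 − 8 = 6

rB=6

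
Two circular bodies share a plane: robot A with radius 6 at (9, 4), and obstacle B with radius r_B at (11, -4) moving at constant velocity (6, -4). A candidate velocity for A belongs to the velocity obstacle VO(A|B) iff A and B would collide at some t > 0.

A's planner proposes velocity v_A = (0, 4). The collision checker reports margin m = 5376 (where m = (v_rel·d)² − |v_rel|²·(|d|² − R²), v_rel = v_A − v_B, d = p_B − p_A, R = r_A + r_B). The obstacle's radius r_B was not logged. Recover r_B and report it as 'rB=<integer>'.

m = 5376
d = (2, -8);  v_rel = (-6, 8),  |v_rel|² = 100
v_rel×d = (-6)·(-8) − (8)·(2) = 32
since m = R²·100 − 32²:  R² = (1024 + 5376) / 100 = 64
R = √64 = 8  ⇒  r_B = 8 − 6 = 2

rB=2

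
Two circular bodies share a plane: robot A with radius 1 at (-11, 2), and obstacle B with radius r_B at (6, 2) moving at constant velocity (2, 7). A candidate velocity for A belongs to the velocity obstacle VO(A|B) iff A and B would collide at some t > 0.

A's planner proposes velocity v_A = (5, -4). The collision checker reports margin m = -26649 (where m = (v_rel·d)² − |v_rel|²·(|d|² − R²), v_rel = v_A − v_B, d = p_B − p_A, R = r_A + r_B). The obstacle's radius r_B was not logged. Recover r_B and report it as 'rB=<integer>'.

m = -26649
d = (17, 0);  v_rel = (3, -11),  |v_rel|² = 130
v_rel×d = (3)·(0) − (-11)·(17) = 187
since m = R²·130 − 187²:  R² = (34969 + -26649) / 130 = 64
R = √64 = 8  ⇒  r_B = 8 − 1 = 7

rB=7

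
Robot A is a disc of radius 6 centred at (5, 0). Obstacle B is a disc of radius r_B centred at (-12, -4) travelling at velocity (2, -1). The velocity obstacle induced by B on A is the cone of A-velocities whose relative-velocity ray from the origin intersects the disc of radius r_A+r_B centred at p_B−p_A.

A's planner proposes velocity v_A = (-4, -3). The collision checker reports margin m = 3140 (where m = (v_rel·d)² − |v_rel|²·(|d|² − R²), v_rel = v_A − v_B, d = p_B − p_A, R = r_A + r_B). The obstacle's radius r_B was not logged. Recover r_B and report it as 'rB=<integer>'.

m = 3140
d = (-17, -4);  v_rel = (-6, -2),  |v_rel|² = 40
v_rel×d = (-6)·(-4) − (-2)·(-17) = -10
since m = R²·40 − (-10)²:  R² = (100 + 3140) / 40 = 81
R = √81 = 9  ⇒  r_B = 9 − 6 = 3

rB=3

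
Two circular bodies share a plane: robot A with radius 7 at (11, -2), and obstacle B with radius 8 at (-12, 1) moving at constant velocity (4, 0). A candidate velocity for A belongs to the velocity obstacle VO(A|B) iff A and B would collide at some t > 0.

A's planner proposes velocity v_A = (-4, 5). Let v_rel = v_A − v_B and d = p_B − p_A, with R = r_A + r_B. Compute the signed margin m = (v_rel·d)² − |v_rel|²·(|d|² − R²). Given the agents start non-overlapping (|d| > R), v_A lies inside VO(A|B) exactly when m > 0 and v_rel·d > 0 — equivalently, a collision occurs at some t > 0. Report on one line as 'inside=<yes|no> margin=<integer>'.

d = (-23, 3),  |d|² = 538;  R = 7+8 = 15,  c = 538−15² = 313
v_rel = (-8, 5),  |v_rel|² = 89;  v_rel·d = (-8)·(-23) + (5)·(3) = 199
89·t² − 398·t + 313 = 0  ⇒  m = 199² − 89·313 = 11744
m = 11744 > 0,  v_rel·d = 199 > 0  ⇒  inside

inside=yes margin=11744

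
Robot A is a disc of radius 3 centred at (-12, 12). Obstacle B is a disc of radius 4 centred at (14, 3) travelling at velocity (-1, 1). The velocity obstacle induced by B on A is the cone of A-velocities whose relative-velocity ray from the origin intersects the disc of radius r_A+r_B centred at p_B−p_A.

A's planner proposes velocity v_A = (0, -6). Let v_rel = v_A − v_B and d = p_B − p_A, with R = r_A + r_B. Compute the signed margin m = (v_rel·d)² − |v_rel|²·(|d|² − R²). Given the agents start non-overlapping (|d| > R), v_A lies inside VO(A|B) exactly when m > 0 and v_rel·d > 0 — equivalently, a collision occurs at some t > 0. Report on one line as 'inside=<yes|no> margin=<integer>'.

d = (26, -9),  |d|² = 757;  R = 3+4 = 7,  c = 757−7² = 708
v_rel = (1, -7),  |v_rel|² = 50;  v_rel·d = (1)·(26) + (-7)·(-9) = 89
50·t² − 178·t + 708 = 0  ⇒  m = 89² − 50·708 = -27479
m = -27479 < 0,  v_rel·d = 89 > 0  ⇒  outside

inside=no margin=-27479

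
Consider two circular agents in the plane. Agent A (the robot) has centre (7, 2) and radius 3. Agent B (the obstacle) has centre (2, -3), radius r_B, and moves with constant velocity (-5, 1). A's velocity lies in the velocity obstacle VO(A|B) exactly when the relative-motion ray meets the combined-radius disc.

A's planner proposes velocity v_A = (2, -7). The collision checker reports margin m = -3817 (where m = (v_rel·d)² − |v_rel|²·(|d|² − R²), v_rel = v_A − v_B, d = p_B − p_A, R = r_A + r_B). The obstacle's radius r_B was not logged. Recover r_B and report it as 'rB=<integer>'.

m = -3817
d = (-5, -5);  v_rel = (7, -8),  |v_rel|² = 113
v_rel×d = (7)·(-5) − (-8)·(-5) = -75
since m = R²·113 − (-75)²:  R² = (5625 + -3817) / 113 = 16
R = √16 = 4  ⇒  r_B = 4 − 3 = 1

rB=1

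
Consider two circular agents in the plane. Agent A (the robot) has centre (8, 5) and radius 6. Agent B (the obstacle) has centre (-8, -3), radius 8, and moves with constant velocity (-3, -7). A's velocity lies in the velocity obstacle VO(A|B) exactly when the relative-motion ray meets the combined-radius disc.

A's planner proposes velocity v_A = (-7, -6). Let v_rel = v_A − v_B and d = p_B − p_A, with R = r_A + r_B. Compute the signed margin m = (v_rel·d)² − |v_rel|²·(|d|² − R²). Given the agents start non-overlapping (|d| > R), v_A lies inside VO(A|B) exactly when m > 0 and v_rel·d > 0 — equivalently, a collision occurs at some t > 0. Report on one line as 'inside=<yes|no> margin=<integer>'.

d = (-16, -8),  |d|² = 320;  R = 6+8 = 14,  c = 320−14² = 124
v_rel = (-4, 1),  |v_rel|² = 17;  v_rel·d = (-4)·(-16) + (1)·(-8) = 56
17·t² − 112·t + 124 = 0  ⇒  m = 56² − 17·124 = 1028
m = 1028 > 0,  v_rel·d = 56 > 0  ⇒  inside

inside=yes margin=1028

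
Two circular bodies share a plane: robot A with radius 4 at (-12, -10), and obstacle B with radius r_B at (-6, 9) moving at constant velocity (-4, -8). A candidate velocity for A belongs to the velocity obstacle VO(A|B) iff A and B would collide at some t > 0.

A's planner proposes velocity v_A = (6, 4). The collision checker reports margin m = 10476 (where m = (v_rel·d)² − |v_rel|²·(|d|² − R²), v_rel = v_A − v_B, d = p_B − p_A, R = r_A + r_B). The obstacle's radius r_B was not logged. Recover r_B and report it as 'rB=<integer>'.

m = 10476
d = (6, 19);  v_rel = (10, 12),  |v_rel|² = 244
v_rel×d = (10)·(19) − (12)·(6) = 118
since m = R²·244 − 118²:  R² = (13924 + 10476) / 244 = 100
R = √100 = 10  ⇒  r_B = 10 − 4 = 6

rB=6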